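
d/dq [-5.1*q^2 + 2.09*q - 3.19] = 2.09 - 10.2*q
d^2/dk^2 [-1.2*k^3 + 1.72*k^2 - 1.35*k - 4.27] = 3.44 - 7.2*k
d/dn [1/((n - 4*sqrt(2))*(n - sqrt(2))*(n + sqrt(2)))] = (-3*n^2 + 8*sqrt(2)*n + 2)/(n^6 - 8*sqrt(2)*n^5 + 28*n^4 + 32*sqrt(2)*n^3 - 124*n^2 - 32*sqrt(2)*n + 128)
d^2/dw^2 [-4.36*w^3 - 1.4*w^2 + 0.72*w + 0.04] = -26.16*w - 2.8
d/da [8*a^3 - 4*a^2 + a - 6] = 24*a^2 - 8*a + 1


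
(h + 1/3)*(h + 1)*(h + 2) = h^3 + 10*h^2/3 + 3*h + 2/3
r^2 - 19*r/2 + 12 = (r - 8)*(r - 3/2)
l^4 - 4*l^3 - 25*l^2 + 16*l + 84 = (l - 7)*(l - 2)*(l + 2)*(l + 3)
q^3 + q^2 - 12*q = q*(q - 3)*(q + 4)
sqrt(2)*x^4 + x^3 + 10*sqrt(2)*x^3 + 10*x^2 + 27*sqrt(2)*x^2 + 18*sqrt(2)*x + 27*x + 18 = (x + 3)*(x + 6)*(x + sqrt(2)/2)*(sqrt(2)*x + sqrt(2))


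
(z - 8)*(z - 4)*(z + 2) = z^3 - 10*z^2 + 8*z + 64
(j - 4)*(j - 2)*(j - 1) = j^3 - 7*j^2 + 14*j - 8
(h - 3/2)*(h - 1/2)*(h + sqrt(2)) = h^3 - 2*h^2 + sqrt(2)*h^2 - 2*sqrt(2)*h + 3*h/4 + 3*sqrt(2)/4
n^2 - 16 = (n - 4)*(n + 4)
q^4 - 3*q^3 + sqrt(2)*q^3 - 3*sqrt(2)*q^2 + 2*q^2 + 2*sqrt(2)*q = q*(q - 2)*(q - 1)*(q + sqrt(2))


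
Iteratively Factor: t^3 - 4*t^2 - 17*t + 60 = (t - 5)*(t^2 + t - 12) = (t - 5)*(t + 4)*(t - 3)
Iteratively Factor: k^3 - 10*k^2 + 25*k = (k - 5)*(k^2 - 5*k) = k*(k - 5)*(k - 5)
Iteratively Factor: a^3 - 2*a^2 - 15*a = (a + 3)*(a^2 - 5*a) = (a - 5)*(a + 3)*(a)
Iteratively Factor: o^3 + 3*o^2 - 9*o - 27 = (o - 3)*(o^2 + 6*o + 9) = (o - 3)*(o + 3)*(o + 3)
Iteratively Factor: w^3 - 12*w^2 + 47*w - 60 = (w - 5)*(w^2 - 7*w + 12) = (w - 5)*(w - 3)*(w - 4)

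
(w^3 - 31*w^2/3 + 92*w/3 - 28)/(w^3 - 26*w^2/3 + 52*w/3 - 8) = (3*w - 7)/(3*w - 2)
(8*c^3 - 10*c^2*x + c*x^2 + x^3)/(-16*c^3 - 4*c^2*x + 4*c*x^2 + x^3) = (-c + x)/(2*c + x)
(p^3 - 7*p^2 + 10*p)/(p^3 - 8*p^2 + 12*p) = (p - 5)/(p - 6)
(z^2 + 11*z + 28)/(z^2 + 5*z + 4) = (z + 7)/(z + 1)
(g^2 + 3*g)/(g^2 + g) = (g + 3)/(g + 1)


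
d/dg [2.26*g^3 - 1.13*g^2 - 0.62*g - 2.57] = 6.78*g^2 - 2.26*g - 0.62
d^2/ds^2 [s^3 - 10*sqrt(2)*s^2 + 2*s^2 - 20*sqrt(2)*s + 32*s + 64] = 6*s - 20*sqrt(2) + 4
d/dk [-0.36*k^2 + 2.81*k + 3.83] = 2.81 - 0.72*k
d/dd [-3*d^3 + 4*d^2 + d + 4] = -9*d^2 + 8*d + 1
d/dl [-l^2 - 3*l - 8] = -2*l - 3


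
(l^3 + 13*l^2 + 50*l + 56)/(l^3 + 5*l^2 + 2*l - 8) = (l + 7)/(l - 1)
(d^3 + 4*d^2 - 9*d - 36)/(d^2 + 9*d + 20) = (d^2 - 9)/(d + 5)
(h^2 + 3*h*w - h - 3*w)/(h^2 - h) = (h + 3*w)/h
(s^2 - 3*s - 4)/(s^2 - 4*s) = (s + 1)/s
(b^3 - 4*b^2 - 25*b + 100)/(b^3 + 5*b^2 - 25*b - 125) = (b - 4)/(b + 5)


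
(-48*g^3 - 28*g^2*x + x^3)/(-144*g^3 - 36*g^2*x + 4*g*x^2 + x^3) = (2*g + x)/(6*g + x)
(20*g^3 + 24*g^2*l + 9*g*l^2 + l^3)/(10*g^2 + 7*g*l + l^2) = 2*g + l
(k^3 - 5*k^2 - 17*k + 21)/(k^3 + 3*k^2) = 1 - 8/k + 7/k^2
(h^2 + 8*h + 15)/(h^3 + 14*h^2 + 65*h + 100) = (h + 3)/(h^2 + 9*h + 20)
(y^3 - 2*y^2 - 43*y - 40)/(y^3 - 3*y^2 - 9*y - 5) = (y^2 - 3*y - 40)/(y^2 - 4*y - 5)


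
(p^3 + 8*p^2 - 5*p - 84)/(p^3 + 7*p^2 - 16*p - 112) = (p - 3)/(p - 4)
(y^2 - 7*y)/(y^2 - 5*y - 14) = y/(y + 2)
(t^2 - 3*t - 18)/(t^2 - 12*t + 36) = (t + 3)/(t - 6)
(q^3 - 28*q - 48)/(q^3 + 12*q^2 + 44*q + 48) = (q - 6)/(q + 6)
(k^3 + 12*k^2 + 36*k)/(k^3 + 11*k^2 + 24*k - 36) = k/(k - 1)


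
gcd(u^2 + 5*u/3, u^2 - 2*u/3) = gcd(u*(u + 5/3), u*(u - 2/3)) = u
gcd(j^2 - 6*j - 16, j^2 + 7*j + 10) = j + 2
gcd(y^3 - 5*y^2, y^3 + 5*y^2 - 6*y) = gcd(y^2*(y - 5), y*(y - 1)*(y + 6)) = y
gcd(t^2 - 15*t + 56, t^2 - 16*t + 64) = t - 8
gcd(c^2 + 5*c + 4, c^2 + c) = c + 1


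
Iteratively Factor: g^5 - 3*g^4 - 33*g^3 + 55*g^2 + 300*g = (g - 5)*(g^4 + 2*g^3 - 23*g^2 - 60*g) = (g - 5)*(g + 3)*(g^3 - g^2 - 20*g) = (g - 5)*(g + 3)*(g + 4)*(g^2 - 5*g) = (g - 5)^2*(g + 3)*(g + 4)*(g)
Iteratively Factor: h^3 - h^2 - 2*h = (h + 1)*(h^2 - 2*h) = (h - 2)*(h + 1)*(h)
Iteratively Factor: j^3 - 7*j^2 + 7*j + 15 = (j + 1)*(j^2 - 8*j + 15) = (j - 5)*(j + 1)*(j - 3)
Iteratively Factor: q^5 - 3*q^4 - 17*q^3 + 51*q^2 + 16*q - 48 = (q - 4)*(q^4 + q^3 - 13*q^2 - q + 12) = (q - 4)*(q - 3)*(q^3 + 4*q^2 - q - 4) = (q - 4)*(q - 3)*(q + 1)*(q^2 + 3*q - 4) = (q - 4)*(q - 3)*(q + 1)*(q + 4)*(q - 1)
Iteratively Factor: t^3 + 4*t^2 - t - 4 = (t - 1)*(t^2 + 5*t + 4) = (t - 1)*(t + 1)*(t + 4)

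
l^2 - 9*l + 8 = (l - 8)*(l - 1)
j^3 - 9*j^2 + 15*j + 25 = (j - 5)^2*(j + 1)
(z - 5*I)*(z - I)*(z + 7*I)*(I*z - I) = I*z^4 - z^3 - I*z^3 + z^2 + 37*I*z^2 + 35*z - 37*I*z - 35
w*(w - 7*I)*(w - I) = w^3 - 8*I*w^2 - 7*w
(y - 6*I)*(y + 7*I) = y^2 + I*y + 42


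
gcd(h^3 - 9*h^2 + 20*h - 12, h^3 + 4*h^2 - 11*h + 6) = h - 1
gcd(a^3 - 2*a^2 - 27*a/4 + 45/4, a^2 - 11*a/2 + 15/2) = a - 3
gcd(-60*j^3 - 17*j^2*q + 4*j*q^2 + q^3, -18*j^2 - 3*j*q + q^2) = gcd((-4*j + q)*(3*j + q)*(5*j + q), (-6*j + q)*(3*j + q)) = 3*j + q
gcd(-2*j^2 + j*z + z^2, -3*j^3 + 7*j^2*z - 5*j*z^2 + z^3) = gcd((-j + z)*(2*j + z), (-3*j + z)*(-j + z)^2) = -j + z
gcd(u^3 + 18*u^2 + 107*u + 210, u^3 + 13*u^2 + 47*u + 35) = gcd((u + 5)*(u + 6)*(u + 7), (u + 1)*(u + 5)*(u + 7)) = u^2 + 12*u + 35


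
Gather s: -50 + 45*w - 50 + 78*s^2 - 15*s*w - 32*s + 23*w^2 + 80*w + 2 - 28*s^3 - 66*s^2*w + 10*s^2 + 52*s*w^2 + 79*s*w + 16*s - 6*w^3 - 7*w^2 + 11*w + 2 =-28*s^3 + s^2*(88 - 66*w) + s*(52*w^2 + 64*w - 16) - 6*w^3 + 16*w^2 + 136*w - 96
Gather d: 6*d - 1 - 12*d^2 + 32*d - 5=-12*d^2 + 38*d - 6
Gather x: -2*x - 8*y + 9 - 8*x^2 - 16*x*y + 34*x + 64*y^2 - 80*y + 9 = -8*x^2 + x*(32 - 16*y) + 64*y^2 - 88*y + 18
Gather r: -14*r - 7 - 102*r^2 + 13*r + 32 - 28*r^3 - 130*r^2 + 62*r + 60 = -28*r^3 - 232*r^2 + 61*r + 85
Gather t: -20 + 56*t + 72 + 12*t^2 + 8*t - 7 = 12*t^2 + 64*t + 45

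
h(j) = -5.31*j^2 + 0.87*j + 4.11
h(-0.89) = -0.87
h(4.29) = -89.88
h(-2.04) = -19.76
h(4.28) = -89.44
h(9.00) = -418.17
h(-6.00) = -192.27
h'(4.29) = -44.69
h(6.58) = -220.07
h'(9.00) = -94.71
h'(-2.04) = 22.53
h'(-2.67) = 29.23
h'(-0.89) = 10.32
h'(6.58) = -69.01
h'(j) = 0.87 - 10.62*j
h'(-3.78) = 41.01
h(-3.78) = -75.05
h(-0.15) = 3.86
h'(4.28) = -44.58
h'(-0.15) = 2.46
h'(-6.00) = 64.59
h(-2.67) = -36.07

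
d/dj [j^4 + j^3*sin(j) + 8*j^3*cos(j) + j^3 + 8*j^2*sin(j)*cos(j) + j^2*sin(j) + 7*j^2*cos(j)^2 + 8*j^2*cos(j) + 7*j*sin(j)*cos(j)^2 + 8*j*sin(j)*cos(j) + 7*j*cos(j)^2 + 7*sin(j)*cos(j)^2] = -8*j^3*sin(j) + j^3*cos(j) + 4*j^3 - 5*j^2*sin(j) - 7*j^2*sin(2*j) + 25*j^2*cos(j) + 8*j^2*cos(2*j) + 3*j^2 + 2*j*sin(j) + j*sin(2*j) + 71*j*cos(j)/4 + 15*j*cos(2*j) + 21*j*cos(3*j)/4 + 7*j - 21*sin(j)/4 + 4*sin(2*j) + 7*sin(3*j)/4 + 7*sqrt(2)*sin(j + pi/4) - 21*cos(j)/4 + 7*cos(2*j)/2 + 21*cos(3*j)/4 + 7/2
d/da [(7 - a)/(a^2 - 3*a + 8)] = (-a^2 + 3*a + (a - 7)*(2*a - 3) - 8)/(a^2 - 3*a + 8)^2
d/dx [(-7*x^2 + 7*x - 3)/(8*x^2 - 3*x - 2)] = (-35*x^2 + 76*x - 23)/(64*x^4 - 48*x^3 - 23*x^2 + 12*x + 4)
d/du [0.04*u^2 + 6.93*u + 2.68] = 0.08*u + 6.93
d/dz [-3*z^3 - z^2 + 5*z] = -9*z^2 - 2*z + 5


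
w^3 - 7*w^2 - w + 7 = (w - 7)*(w - 1)*(w + 1)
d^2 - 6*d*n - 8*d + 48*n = (d - 8)*(d - 6*n)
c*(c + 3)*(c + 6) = c^3 + 9*c^2 + 18*c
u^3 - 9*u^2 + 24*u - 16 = (u - 4)^2*(u - 1)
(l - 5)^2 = l^2 - 10*l + 25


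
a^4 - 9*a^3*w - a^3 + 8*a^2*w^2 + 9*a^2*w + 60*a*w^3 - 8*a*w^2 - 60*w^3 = (a - 1)*(a - 6*w)*(a - 5*w)*(a + 2*w)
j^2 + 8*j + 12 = (j + 2)*(j + 6)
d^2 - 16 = (d - 4)*(d + 4)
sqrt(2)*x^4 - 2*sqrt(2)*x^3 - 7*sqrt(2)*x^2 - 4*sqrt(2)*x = x*(x - 4)*(x + 1)*(sqrt(2)*x + sqrt(2))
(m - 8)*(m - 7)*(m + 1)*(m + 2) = m^4 - 12*m^3 + 13*m^2 + 138*m + 112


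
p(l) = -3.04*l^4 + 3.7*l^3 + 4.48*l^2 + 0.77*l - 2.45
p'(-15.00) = 43403.87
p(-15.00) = -165393.50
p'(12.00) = -19305.79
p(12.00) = -55991.93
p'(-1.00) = 15.07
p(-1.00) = -5.48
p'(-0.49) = 0.48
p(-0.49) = -2.36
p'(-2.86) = 350.40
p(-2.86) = -257.96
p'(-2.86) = 350.40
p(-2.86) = -257.96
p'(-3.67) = 718.47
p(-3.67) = -679.32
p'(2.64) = -121.95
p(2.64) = -48.78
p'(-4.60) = 1378.04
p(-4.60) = -1632.49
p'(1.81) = -18.75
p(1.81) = 2.93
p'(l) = -12.16*l^3 + 11.1*l^2 + 8.96*l + 0.77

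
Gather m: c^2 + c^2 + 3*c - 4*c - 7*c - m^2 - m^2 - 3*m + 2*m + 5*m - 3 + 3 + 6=2*c^2 - 8*c - 2*m^2 + 4*m + 6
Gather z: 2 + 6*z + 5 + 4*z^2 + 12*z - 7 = 4*z^2 + 18*z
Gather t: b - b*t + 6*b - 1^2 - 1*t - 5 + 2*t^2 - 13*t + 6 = 7*b + 2*t^2 + t*(-b - 14)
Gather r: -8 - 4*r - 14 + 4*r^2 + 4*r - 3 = 4*r^2 - 25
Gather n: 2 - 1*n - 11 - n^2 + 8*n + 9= -n^2 + 7*n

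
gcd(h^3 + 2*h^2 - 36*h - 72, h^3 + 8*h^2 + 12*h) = h^2 + 8*h + 12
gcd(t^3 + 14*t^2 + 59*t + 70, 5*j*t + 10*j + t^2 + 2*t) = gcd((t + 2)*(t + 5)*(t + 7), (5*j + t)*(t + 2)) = t + 2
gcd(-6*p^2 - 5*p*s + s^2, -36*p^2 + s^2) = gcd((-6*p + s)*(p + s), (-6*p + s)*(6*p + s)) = 6*p - s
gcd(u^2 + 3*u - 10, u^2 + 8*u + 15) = u + 5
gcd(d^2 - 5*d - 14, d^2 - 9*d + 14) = d - 7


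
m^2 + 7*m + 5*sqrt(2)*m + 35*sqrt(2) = (m + 7)*(m + 5*sqrt(2))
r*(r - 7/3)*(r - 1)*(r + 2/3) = r^4 - 8*r^3/3 + r^2/9 + 14*r/9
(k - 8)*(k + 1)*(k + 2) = k^3 - 5*k^2 - 22*k - 16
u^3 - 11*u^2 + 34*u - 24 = (u - 6)*(u - 4)*(u - 1)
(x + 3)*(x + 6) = x^2 + 9*x + 18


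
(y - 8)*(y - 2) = y^2 - 10*y + 16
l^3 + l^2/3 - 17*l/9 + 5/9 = (l - 1)*(l - 1/3)*(l + 5/3)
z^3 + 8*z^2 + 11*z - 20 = (z - 1)*(z + 4)*(z + 5)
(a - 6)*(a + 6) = a^2 - 36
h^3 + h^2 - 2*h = h*(h - 1)*(h + 2)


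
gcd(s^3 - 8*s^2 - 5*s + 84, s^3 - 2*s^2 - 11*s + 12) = s^2 - s - 12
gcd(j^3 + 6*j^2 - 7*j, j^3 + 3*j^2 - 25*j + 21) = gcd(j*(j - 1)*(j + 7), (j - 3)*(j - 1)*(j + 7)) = j^2 + 6*j - 7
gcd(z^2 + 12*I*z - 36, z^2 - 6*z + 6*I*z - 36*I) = z + 6*I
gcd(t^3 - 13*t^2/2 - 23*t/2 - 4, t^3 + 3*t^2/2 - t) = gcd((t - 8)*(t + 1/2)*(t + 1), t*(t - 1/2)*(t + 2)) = 1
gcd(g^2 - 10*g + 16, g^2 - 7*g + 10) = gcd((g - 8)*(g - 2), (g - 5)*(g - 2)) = g - 2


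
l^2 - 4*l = l*(l - 4)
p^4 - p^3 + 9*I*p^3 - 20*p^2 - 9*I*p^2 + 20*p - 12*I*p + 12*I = (p - 1)*(p + I)*(p + 2*I)*(p + 6*I)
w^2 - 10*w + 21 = (w - 7)*(w - 3)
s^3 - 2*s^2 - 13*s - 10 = (s - 5)*(s + 1)*(s + 2)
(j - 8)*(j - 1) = j^2 - 9*j + 8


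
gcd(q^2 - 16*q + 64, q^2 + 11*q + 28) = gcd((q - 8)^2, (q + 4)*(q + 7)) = 1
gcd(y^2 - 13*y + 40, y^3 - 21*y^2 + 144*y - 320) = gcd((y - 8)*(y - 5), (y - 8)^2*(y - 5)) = y^2 - 13*y + 40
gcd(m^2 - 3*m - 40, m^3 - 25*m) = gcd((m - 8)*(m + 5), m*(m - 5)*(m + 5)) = m + 5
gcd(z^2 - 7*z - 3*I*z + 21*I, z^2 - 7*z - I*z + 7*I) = z - 7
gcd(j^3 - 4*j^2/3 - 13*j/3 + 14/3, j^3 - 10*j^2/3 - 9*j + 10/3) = j + 2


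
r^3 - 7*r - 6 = (r - 3)*(r + 1)*(r + 2)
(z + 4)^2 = z^2 + 8*z + 16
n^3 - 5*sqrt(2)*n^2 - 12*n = n*(n - 6*sqrt(2))*(n + sqrt(2))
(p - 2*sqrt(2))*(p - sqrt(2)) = p^2 - 3*sqrt(2)*p + 4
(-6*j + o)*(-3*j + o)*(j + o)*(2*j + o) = 36*j^4 + 36*j^3*o - 7*j^2*o^2 - 6*j*o^3 + o^4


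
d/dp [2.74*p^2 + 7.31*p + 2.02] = 5.48*p + 7.31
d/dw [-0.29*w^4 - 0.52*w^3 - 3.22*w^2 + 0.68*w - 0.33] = -1.16*w^3 - 1.56*w^2 - 6.44*w + 0.68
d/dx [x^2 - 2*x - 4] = 2*x - 2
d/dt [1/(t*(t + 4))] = 2*(-t - 2)/(t^2*(t^2 + 8*t + 16))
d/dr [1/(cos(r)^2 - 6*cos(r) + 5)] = 2*(cos(r) - 3)*sin(r)/(cos(r)^2 - 6*cos(r) + 5)^2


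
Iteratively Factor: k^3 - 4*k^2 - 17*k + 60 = (k - 3)*(k^2 - k - 20) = (k - 5)*(k - 3)*(k + 4)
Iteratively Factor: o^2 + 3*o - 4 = (o + 4)*(o - 1)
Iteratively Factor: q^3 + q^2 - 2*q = (q)*(q^2 + q - 2) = q*(q + 2)*(q - 1)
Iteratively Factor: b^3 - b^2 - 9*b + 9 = (b - 1)*(b^2 - 9) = (b - 1)*(b + 3)*(b - 3)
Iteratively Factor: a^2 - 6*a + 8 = (a - 4)*(a - 2)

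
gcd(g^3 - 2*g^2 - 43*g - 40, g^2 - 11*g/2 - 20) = g - 8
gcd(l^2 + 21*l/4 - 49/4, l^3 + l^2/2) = 1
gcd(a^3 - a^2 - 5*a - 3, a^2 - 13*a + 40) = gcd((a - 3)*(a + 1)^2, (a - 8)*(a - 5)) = 1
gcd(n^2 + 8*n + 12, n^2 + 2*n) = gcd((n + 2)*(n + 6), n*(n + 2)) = n + 2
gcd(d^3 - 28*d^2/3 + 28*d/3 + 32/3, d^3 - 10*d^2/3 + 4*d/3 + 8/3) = d^2 - 4*d/3 - 4/3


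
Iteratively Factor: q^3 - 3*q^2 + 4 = (q - 2)*(q^2 - q - 2) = (q - 2)*(q + 1)*(q - 2)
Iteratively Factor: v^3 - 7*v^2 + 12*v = (v - 3)*(v^2 - 4*v) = v*(v - 3)*(v - 4)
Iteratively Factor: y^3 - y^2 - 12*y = (y + 3)*(y^2 - 4*y) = y*(y + 3)*(y - 4)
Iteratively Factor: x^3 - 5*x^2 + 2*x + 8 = (x - 4)*(x^2 - x - 2) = (x - 4)*(x - 2)*(x + 1)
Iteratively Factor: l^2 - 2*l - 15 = (l - 5)*(l + 3)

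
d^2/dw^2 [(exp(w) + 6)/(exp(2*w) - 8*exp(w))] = (exp(3*w) + 32*exp(2*w) - 144*exp(w) + 384)*exp(-w)/(exp(3*w) - 24*exp(2*w) + 192*exp(w) - 512)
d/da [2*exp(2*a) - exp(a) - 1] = (4*exp(a) - 1)*exp(a)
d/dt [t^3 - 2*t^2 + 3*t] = 3*t^2 - 4*t + 3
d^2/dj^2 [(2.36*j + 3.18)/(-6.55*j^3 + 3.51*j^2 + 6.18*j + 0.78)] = (-607.4994*j^5 - 1311.61392*j^4 + 920.544888*j^3 + 392.584932*j^2 - 472.592016*j - 202.738968)/(281.011375*j^9 - 451.763325*j^8 - 553.322385*j^7 + 708.852339*j^6 + 629.661546*j^5 - 241.553286*j^4 - 325.591596*j^3 - 95.776668*j^2 - 11.279736*j - 0.474552)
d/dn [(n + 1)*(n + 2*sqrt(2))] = 2*n + 1 + 2*sqrt(2)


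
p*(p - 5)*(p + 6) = p^3 + p^2 - 30*p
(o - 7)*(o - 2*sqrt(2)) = o^2 - 7*o - 2*sqrt(2)*o + 14*sqrt(2)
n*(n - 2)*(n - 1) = n^3 - 3*n^2 + 2*n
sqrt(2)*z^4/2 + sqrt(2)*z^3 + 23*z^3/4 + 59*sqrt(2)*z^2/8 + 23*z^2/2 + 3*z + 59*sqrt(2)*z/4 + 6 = (z/2 + 1)*(z + 3*sqrt(2)/2)*(z + 4*sqrt(2))*(sqrt(2)*z + 1/2)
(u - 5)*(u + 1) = u^2 - 4*u - 5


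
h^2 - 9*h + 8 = (h - 8)*(h - 1)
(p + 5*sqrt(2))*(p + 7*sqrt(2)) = p^2 + 12*sqrt(2)*p + 70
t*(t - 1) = t^2 - t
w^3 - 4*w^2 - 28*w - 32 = (w - 8)*(w + 2)^2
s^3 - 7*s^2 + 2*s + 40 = (s - 5)*(s - 4)*(s + 2)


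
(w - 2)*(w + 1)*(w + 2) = w^3 + w^2 - 4*w - 4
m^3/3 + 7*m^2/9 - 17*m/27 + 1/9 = (m/3 + 1)*(m - 1/3)^2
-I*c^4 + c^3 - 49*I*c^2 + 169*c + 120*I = (c - 8*I)*(c + 3*I)*(c + 5*I)*(-I*c + 1)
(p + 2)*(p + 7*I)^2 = p^3 + 2*p^2 + 14*I*p^2 - 49*p + 28*I*p - 98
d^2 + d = d*(d + 1)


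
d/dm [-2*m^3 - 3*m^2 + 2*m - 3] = -6*m^2 - 6*m + 2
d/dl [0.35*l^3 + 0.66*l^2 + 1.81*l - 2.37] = 1.05*l^2 + 1.32*l + 1.81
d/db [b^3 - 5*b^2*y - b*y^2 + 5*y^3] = 3*b^2 - 10*b*y - y^2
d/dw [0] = 0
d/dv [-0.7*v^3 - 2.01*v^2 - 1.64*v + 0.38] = -2.1*v^2 - 4.02*v - 1.64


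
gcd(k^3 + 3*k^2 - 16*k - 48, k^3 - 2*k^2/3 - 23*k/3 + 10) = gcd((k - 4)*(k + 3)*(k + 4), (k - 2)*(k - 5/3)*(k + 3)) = k + 3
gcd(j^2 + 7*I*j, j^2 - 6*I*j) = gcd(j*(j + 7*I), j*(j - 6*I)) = j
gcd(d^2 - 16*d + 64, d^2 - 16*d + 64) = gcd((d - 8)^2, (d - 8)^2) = d^2 - 16*d + 64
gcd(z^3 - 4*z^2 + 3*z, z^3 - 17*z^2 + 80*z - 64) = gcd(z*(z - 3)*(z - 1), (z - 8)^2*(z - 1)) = z - 1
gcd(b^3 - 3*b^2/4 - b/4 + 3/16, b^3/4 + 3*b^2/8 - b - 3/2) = 1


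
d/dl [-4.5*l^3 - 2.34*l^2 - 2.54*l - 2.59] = -13.5*l^2 - 4.68*l - 2.54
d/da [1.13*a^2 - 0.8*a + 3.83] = 2.26*a - 0.8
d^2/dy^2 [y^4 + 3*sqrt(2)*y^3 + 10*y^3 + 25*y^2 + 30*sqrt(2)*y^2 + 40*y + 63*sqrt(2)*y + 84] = 12*y^2 + 18*sqrt(2)*y + 60*y + 50 + 60*sqrt(2)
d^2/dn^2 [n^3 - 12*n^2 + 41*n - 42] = 6*n - 24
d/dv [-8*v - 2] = -8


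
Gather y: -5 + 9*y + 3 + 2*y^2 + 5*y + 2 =2*y^2 + 14*y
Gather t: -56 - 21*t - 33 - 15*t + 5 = -36*t - 84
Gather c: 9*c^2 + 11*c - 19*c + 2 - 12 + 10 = 9*c^2 - 8*c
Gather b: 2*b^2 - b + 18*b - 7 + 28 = 2*b^2 + 17*b + 21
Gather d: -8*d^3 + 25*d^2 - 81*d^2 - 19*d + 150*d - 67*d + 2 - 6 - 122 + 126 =-8*d^3 - 56*d^2 + 64*d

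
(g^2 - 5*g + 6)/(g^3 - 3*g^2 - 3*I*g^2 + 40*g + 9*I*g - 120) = (g - 2)/(g^2 - 3*I*g + 40)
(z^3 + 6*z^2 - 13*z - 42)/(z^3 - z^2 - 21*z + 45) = (z^2 + 9*z + 14)/(z^2 + 2*z - 15)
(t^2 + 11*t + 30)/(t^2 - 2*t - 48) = (t + 5)/(t - 8)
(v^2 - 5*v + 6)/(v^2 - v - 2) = (v - 3)/(v + 1)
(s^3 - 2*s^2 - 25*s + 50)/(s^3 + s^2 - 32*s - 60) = (s^2 - 7*s + 10)/(s^2 - 4*s - 12)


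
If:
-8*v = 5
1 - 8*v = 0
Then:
No Solution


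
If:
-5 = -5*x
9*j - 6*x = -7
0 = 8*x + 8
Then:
No Solution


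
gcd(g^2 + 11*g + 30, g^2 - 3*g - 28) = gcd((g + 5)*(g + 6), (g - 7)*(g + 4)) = 1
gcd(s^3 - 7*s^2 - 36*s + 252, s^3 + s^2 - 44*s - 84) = s^2 - s - 42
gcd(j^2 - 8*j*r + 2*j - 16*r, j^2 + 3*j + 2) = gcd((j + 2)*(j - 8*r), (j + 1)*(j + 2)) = j + 2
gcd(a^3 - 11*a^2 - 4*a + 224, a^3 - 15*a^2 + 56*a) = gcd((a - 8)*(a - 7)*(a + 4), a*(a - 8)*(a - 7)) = a^2 - 15*a + 56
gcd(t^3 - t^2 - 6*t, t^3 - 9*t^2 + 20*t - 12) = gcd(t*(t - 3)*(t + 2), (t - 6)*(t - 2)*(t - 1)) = 1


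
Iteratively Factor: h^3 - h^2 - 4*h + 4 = (h + 2)*(h^2 - 3*h + 2) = (h - 2)*(h + 2)*(h - 1)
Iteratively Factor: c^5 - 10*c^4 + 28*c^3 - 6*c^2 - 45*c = (c + 1)*(c^4 - 11*c^3 + 39*c^2 - 45*c) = c*(c + 1)*(c^3 - 11*c^2 + 39*c - 45) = c*(c - 5)*(c + 1)*(c^2 - 6*c + 9) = c*(c - 5)*(c - 3)*(c + 1)*(c - 3)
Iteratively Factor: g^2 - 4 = (g + 2)*(g - 2)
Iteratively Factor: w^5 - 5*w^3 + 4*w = (w)*(w^4 - 5*w^2 + 4) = w*(w + 1)*(w^3 - w^2 - 4*w + 4) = w*(w + 1)*(w + 2)*(w^2 - 3*w + 2) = w*(w - 1)*(w + 1)*(w + 2)*(w - 2)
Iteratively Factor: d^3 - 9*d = (d - 3)*(d^2 + 3*d) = d*(d - 3)*(d + 3)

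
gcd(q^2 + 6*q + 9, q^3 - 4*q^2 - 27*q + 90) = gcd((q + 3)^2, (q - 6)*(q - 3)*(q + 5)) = 1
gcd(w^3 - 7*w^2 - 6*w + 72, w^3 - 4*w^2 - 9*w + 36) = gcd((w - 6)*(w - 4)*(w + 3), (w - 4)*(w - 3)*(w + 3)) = w^2 - w - 12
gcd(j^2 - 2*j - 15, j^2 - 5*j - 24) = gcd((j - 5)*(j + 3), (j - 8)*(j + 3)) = j + 3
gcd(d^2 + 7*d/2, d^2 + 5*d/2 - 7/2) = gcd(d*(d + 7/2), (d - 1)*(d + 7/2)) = d + 7/2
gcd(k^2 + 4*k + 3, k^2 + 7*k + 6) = k + 1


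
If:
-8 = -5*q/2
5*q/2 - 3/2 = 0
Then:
No Solution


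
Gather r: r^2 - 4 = r^2 - 4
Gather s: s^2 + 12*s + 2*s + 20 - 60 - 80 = s^2 + 14*s - 120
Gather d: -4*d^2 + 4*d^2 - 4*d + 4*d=0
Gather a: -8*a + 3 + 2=5 - 8*a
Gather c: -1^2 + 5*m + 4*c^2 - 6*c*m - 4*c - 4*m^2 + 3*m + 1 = 4*c^2 + c*(-6*m - 4) - 4*m^2 + 8*m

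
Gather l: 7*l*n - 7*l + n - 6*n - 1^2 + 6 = l*(7*n - 7) - 5*n + 5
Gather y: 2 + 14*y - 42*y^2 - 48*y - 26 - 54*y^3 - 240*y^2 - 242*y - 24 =-54*y^3 - 282*y^2 - 276*y - 48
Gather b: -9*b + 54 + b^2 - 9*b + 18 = b^2 - 18*b + 72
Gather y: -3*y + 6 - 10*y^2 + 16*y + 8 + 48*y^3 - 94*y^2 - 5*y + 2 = 48*y^3 - 104*y^2 + 8*y + 16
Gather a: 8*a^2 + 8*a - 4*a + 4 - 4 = 8*a^2 + 4*a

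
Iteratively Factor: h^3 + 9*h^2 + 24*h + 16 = (h + 4)*(h^2 + 5*h + 4) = (h + 4)^2*(h + 1)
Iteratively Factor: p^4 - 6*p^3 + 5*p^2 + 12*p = (p)*(p^3 - 6*p^2 + 5*p + 12) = p*(p + 1)*(p^2 - 7*p + 12) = p*(p - 4)*(p + 1)*(p - 3)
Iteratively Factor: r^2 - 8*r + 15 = (r - 3)*(r - 5)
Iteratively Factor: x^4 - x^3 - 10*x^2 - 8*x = (x + 2)*(x^3 - 3*x^2 - 4*x) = x*(x + 2)*(x^2 - 3*x - 4) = x*(x + 1)*(x + 2)*(x - 4)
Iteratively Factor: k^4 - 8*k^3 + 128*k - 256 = (k - 4)*(k^3 - 4*k^2 - 16*k + 64) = (k - 4)*(k + 4)*(k^2 - 8*k + 16) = (k - 4)^2*(k + 4)*(k - 4)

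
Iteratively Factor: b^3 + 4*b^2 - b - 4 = (b + 4)*(b^2 - 1) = (b + 1)*(b + 4)*(b - 1)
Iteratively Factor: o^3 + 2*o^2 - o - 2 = (o + 2)*(o^2 - 1) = (o + 1)*(o + 2)*(o - 1)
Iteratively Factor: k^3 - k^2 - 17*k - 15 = (k + 1)*(k^2 - 2*k - 15) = (k + 1)*(k + 3)*(k - 5)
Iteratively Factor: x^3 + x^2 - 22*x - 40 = (x + 2)*(x^2 - x - 20) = (x - 5)*(x + 2)*(x + 4)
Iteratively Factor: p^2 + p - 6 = (p + 3)*(p - 2)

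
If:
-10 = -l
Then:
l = 10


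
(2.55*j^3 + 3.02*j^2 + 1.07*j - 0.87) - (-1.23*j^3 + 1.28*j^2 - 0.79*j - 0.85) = 3.78*j^3 + 1.74*j^2 + 1.86*j - 0.02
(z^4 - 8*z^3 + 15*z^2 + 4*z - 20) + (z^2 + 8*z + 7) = z^4 - 8*z^3 + 16*z^2 + 12*z - 13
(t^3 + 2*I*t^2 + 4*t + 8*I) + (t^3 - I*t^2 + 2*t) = 2*t^3 + I*t^2 + 6*t + 8*I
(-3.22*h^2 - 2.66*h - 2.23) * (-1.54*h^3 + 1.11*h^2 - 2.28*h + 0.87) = 4.9588*h^5 + 0.522199999999999*h^4 + 7.8232*h^3 + 0.7881*h^2 + 2.7702*h - 1.9401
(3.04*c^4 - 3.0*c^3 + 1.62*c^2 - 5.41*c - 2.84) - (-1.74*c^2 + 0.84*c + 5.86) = 3.04*c^4 - 3.0*c^3 + 3.36*c^2 - 6.25*c - 8.7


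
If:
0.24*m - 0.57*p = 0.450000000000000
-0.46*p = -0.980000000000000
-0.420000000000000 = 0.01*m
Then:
No Solution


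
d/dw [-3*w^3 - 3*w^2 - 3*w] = -9*w^2 - 6*w - 3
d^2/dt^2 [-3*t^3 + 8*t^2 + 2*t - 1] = 16 - 18*t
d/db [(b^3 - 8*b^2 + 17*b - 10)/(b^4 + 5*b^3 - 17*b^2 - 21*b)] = (-b^6 + 16*b^5 - 28*b^4 - 172*b^3 + 607*b^2 - 340*b - 210)/(b^2*(b^6 + 10*b^5 - 9*b^4 - 212*b^3 + 79*b^2 + 714*b + 441))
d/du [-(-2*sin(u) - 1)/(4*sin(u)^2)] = -(sin(u) + 1)*cos(u)/(2*sin(u)^3)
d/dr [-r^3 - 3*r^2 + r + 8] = -3*r^2 - 6*r + 1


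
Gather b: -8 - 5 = -13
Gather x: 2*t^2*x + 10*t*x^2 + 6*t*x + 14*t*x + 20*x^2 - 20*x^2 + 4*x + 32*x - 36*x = 10*t*x^2 + x*(2*t^2 + 20*t)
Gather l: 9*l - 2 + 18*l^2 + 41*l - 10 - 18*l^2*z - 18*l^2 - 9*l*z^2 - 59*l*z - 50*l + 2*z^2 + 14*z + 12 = -18*l^2*z + l*(-9*z^2 - 59*z) + 2*z^2 + 14*z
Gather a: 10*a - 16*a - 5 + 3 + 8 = 6 - 6*a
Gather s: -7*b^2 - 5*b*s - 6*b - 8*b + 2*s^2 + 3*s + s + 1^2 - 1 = -7*b^2 - 14*b + 2*s^2 + s*(4 - 5*b)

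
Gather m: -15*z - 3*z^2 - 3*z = -3*z^2 - 18*z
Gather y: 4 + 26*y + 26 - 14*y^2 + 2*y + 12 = -14*y^2 + 28*y + 42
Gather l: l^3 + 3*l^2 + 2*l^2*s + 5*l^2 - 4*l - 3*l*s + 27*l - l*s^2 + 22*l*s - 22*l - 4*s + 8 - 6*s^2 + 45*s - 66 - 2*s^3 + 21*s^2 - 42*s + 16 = l^3 + l^2*(2*s + 8) + l*(-s^2 + 19*s + 1) - 2*s^3 + 15*s^2 - s - 42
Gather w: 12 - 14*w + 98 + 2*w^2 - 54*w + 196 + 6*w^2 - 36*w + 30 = 8*w^2 - 104*w + 336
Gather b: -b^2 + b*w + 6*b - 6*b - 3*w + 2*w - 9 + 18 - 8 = -b^2 + b*w - w + 1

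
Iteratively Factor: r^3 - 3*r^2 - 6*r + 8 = (r - 4)*(r^2 + r - 2) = (r - 4)*(r + 2)*(r - 1)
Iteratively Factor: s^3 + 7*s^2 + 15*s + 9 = (s + 3)*(s^2 + 4*s + 3) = (s + 1)*(s + 3)*(s + 3)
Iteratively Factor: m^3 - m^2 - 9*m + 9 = (m - 3)*(m^2 + 2*m - 3) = (m - 3)*(m - 1)*(m + 3)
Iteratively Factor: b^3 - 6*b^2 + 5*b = (b)*(b^2 - 6*b + 5) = b*(b - 1)*(b - 5)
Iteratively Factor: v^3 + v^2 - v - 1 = (v + 1)*(v^2 - 1) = (v - 1)*(v + 1)*(v + 1)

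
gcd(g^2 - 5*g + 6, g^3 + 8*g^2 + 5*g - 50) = g - 2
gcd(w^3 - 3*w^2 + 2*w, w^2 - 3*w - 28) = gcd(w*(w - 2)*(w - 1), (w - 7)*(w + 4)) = 1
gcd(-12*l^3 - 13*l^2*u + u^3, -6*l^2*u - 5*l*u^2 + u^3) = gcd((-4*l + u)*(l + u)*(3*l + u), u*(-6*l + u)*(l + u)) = l + u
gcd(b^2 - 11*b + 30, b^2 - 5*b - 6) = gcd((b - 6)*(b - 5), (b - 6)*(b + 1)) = b - 6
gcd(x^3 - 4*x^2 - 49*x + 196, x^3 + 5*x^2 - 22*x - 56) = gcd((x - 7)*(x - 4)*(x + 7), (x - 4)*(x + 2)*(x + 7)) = x^2 + 3*x - 28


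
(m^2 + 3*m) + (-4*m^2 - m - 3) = -3*m^2 + 2*m - 3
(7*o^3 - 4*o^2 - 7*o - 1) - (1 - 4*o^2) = 7*o^3 - 7*o - 2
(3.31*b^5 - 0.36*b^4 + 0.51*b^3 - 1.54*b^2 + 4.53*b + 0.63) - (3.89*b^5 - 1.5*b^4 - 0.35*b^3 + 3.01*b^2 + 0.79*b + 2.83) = -0.58*b^5 + 1.14*b^4 + 0.86*b^3 - 4.55*b^2 + 3.74*b - 2.2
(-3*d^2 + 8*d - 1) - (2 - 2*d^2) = -d^2 + 8*d - 3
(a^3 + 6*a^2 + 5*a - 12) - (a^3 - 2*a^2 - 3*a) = 8*a^2 + 8*a - 12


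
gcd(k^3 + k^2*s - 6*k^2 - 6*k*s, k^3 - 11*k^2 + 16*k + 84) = k - 6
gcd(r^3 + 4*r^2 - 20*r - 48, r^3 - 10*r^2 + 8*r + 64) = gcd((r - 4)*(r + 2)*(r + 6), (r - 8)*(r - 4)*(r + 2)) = r^2 - 2*r - 8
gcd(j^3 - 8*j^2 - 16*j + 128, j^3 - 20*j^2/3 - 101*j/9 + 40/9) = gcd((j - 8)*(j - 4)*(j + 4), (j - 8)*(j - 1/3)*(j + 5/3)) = j - 8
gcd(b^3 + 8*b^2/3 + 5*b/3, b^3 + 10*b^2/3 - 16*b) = b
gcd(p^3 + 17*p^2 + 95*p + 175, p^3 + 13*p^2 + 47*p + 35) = p^2 + 12*p + 35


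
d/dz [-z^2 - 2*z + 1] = -2*z - 2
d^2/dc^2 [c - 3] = 0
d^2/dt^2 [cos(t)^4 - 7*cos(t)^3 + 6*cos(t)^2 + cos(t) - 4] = 17*cos(t)/4 - 4*cos(2*t)^2 - 14*cos(2*t) + 63*cos(3*t)/4 + 2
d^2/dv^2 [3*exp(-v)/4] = 3*exp(-v)/4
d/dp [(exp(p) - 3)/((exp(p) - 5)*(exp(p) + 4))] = (-exp(2*p) + 6*exp(p) - 23)*exp(p)/(exp(4*p) - 2*exp(3*p) - 39*exp(2*p) + 40*exp(p) + 400)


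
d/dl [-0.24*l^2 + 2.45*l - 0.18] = 2.45 - 0.48*l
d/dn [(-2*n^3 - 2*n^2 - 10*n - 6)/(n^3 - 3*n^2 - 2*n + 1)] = 2*(4*n^4 + 14*n^3 - 7*n^2 - 20*n - 11)/(n^6 - 6*n^5 + 5*n^4 + 14*n^3 - 2*n^2 - 4*n + 1)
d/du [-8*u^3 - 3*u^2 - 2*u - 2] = -24*u^2 - 6*u - 2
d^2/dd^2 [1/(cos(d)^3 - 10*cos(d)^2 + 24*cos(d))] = ((99*cos(d) - 80*cos(2*d) + 9*cos(3*d))*(cos(d)^2 - 10*cos(d) + 24)*cos(d)/4 + 2*(3*cos(d)^2 - 20*cos(d) + 24)^2*sin(d)^2)/((cos(d)^2 - 10*cos(d) + 24)^3*cos(d)^3)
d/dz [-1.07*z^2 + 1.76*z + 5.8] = 1.76 - 2.14*z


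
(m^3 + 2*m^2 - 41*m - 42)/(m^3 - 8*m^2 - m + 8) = (m^2 + m - 42)/(m^2 - 9*m + 8)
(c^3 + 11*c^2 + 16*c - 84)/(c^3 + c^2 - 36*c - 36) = (c^2 + 5*c - 14)/(c^2 - 5*c - 6)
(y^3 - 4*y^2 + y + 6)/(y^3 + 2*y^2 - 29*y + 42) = (y + 1)/(y + 7)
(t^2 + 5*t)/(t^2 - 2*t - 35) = t/(t - 7)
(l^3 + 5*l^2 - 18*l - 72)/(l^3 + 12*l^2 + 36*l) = (l^2 - l - 12)/(l*(l + 6))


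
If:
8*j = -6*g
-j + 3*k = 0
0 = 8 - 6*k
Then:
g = -16/3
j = 4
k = 4/3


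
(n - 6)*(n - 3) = n^2 - 9*n + 18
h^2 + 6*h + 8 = (h + 2)*(h + 4)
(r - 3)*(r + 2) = r^2 - r - 6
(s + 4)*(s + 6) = s^2 + 10*s + 24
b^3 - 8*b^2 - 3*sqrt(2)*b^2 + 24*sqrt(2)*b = b*(b - 8)*(b - 3*sqrt(2))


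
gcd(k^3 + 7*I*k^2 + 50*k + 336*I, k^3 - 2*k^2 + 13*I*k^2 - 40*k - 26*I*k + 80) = k + 8*I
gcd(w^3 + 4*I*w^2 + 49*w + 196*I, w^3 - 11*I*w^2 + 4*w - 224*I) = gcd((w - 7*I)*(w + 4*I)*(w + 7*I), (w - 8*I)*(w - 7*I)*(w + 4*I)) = w^2 - 3*I*w + 28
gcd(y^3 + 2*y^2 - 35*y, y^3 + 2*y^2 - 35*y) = y^3 + 2*y^2 - 35*y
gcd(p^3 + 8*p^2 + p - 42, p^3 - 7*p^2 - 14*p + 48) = p^2 + p - 6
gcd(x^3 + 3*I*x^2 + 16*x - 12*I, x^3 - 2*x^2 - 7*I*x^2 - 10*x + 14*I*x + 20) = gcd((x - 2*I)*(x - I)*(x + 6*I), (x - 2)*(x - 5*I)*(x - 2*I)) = x - 2*I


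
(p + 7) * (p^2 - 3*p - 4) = p^3 + 4*p^2 - 25*p - 28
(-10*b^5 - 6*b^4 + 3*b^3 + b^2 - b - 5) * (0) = 0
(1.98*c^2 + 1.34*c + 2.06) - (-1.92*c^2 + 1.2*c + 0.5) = 3.9*c^2 + 0.14*c + 1.56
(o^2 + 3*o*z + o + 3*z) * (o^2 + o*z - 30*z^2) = o^4 + 4*o^3*z + o^3 - 27*o^2*z^2 + 4*o^2*z - 90*o*z^3 - 27*o*z^2 - 90*z^3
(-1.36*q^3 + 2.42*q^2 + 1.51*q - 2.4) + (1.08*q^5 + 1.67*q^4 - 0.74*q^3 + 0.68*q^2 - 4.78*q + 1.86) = 1.08*q^5 + 1.67*q^4 - 2.1*q^3 + 3.1*q^2 - 3.27*q - 0.54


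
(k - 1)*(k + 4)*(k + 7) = k^3 + 10*k^2 + 17*k - 28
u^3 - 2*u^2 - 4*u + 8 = (u - 2)^2*(u + 2)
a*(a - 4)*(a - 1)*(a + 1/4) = a^4 - 19*a^3/4 + 11*a^2/4 + a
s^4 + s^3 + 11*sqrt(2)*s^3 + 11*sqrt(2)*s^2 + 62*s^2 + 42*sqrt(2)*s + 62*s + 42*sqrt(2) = (s + 1)*(s + sqrt(2))*(s + 3*sqrt(2))*(s + 7*sqrt(2))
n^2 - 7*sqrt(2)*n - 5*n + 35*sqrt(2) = (n - 5)*(n - 7*sqrt(2))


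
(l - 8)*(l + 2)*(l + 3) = l^3 - 3*l^2 - 34*l - 48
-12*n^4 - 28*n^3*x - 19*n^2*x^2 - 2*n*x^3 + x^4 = (-6*n + x)*(n + x)^2*(2*n + x)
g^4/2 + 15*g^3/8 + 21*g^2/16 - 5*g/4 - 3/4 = (g/2 + 1)*(g - 3/4)*(g + 1/2)*(g + 2)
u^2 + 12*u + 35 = (u + 5)*(u + 7)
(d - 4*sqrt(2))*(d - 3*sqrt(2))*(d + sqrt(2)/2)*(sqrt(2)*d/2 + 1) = sqrt(2)*d^4/2 - 11*d^3/2 + 2*sqrt(2)*d^2 + 29*d + 12*sqrt(2)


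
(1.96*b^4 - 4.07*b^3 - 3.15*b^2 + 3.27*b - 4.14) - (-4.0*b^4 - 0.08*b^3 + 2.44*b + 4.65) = 5.96*b^4 - 3.99*b^3 - 3.15*b^2 + 0.83*b - 8.79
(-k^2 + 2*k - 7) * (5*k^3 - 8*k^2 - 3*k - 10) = -5*k^5 + 18*k^4 - 48*k^3 + 60*k^2 + k + 70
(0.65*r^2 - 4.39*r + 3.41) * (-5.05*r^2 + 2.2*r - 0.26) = -3.2825*r^4 + 23.5995*r^3 - 27.0475*r^2 + 8.6434*r - 0.8866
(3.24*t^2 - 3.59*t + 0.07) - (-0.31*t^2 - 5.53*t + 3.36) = 3.55*t^2 + 1.94*t - 3.29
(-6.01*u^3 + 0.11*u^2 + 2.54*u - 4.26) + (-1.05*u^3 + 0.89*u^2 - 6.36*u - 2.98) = -7.06*u^3 + 1.0*u^2 - 3.82*u - 7.24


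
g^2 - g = g*(g - 1)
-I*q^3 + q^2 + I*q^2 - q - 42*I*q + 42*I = (q - 6*I)*(q + 7*I)*(-I*q + I)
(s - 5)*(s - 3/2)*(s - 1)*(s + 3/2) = s^4 - 6*s^3 + 11*s^2/4 + 27*s/2 - 45/4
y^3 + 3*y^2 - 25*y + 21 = (y - 3)*(y - 1)*(y + 7)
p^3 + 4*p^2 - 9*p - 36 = (p - 3)*(p + 3)*(p + 4)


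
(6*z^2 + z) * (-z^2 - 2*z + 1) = -6*z^4 - 13*z^3 + 4*z^2 + z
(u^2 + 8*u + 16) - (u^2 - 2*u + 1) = 10*u + 15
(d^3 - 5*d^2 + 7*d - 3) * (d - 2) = d^4 - 7*d^3 + 17*d^2 - 17*d + 6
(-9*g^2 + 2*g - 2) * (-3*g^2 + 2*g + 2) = 27*g^4 - 24*g^3 - 8*g^2 - 4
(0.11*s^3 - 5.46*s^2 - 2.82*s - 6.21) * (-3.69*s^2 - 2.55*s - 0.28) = -0.4059*s^5 + 19.8669*s^4 + 24.298*s^3 + 31.6347*s^2 + 16.6251*s + 1.7388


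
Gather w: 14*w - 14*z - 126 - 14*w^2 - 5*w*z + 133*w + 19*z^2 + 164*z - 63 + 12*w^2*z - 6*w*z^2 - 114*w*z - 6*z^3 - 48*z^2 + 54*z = w^2*(12*z - 14) + w*(-6*z^2 - 119*z + 147) - 6*z^3 - 29*z^2 + 204*z - 189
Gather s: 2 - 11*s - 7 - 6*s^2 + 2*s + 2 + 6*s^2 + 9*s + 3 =0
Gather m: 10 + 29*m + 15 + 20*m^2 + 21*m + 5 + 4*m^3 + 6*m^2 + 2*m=4*m^3 + 26*m^2 + 52*m + 30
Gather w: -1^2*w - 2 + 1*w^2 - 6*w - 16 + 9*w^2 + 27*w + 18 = 10*w^2 + 20*w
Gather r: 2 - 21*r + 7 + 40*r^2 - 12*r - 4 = 40*r^2 - 33*r + 5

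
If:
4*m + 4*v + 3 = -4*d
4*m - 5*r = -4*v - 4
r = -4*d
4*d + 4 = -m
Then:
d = -1/16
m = -15/4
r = 1/4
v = 49/16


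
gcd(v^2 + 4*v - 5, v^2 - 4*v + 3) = v - 1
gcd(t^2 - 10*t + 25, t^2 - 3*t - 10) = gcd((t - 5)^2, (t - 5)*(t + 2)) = t - 5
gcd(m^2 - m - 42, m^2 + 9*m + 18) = m + 6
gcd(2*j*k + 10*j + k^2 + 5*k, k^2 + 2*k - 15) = k + 5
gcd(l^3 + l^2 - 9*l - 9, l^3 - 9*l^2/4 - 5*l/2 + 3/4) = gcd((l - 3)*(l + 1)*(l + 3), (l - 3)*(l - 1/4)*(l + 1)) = l^2 - 2*l - 3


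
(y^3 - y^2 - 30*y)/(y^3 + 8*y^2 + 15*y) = (y - 6)/(y + 3)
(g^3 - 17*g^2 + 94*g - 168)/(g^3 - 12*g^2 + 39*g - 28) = (g - 6)/(g - 1)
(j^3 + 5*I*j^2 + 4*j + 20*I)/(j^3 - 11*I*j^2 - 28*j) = (j^3 + 5*I*j^2 + 4*j + 20*I)/(j*(j^2 - 11*I*j - 28))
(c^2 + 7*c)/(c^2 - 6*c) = (c + 7)/(c - 6)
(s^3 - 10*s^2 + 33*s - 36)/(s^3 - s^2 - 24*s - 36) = (-s^3 + 10*s^2 - 33*s + 36)/(-s^3 + s^2 + 24*s + 36)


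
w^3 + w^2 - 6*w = w*(w - 2)*(w + 3)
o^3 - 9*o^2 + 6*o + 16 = (o - 8)*(o - 2)*(o + 1)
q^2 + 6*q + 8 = (q + 2)*(q + 4)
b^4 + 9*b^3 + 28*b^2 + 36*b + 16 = (b + 1)*(b + 2)^2*(b + 4)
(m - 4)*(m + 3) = m^2 - m - 12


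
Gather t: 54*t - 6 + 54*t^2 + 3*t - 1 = 54*t^2 + 57*t - 7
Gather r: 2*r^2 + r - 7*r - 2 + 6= 2*r^2 - 6*r + 4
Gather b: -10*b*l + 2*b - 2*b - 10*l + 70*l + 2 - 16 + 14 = -10*b*l + 60*l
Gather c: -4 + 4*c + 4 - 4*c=0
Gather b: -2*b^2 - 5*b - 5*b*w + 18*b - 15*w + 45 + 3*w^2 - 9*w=-2*b^2 + b*(13 - 5*w) + 3*w^2 - 24*w + 45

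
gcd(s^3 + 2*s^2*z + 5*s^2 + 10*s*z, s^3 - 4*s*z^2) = s^2 + 2*s*z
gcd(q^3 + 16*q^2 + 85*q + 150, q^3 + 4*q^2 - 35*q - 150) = q^2 + 10*q + 25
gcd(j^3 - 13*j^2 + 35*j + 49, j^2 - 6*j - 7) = j^2 - 6*j - 7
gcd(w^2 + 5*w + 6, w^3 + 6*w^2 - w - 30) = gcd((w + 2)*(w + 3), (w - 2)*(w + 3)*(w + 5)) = w + 3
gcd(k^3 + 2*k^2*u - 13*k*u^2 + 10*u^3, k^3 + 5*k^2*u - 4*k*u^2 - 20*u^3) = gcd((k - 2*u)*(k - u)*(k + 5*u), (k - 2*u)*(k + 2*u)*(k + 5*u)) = -k^2 - 3*k*u + 10*u^2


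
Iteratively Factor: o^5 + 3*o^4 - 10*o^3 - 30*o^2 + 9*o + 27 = (o + 3)*(o^4 - 10*o^2 + 9) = (o + 3)^2*(o^3 - 3*o^2 - o + 3) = (o - 3)*(o + 3)^2*(o^2 - 1) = (o - 3)*(o + 1)*(o + 3)^2*(o - 1)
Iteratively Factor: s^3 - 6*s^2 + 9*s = (s - 3)*(s^2 - 3*s) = (s - 3)^2*(s)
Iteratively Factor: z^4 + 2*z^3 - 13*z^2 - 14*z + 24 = (z + 4)*(z^3 - 2*z^2 - 5*z + 6) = (z + 2)*(z + 4)*(z^2 - 4*z + 3) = (z - 3)*(z + 2)*(z + 4)*(z - 1)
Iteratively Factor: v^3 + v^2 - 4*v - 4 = (v - 2)*(v^2 + 3*v + 2) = (v - 2)*(v + 2)*(v + 1)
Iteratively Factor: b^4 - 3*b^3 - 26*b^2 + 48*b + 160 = (b + 2)*(b^3 - 5*b^2 - 16*b + 80) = (b - 5)*(b + 2)*(b^2 - 16) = (b - 5)*(b - 4)*(b + 2)*(b + 4)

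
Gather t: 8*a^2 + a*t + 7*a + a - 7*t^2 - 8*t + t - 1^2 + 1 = 8*a^2 + 8*a - 7*t^2 + t*(a - 7)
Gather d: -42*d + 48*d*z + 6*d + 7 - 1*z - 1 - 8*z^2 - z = d*(48*z - 36) - 8*z^2 - 2*z + 6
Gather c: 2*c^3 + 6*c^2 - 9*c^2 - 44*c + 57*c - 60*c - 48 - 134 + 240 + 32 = 2*c^3 - 3*c^2 - 47*c + 90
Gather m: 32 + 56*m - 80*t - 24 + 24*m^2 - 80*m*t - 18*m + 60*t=24*m^2 + m*(38 - 80*t) - 20*t + 8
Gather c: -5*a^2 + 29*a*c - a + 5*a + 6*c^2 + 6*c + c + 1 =-5*a^2 + 4*a + 6*c^2 + c*(29*a + 7) + 1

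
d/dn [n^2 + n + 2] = 2*n + 1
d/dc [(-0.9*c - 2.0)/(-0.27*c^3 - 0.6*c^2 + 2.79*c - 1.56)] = (-0.486*c^3 - 2.16*c^2 - 2.4*c + 6.984)/(0.0729*c^6 + 0.324*c^5 - 1.1466*c^4 - 2.5056*c^3 + 9.6561*c^2 - 8.7048*c + 2.4336)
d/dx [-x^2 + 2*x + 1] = 2 - 2*x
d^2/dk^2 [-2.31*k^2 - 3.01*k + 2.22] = -4.62000000000000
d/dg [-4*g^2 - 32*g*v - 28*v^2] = -8*g - 32*v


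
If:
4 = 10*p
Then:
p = 2/5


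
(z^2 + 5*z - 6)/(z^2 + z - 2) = (z + 6)/(z + 2)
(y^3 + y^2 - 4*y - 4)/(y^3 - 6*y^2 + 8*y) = (y^2 + 3*y + 2)/(y*(y - 4))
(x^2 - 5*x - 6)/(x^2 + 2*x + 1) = (x - 6)/(x + 1)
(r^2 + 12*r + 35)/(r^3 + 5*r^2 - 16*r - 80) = (r + 7)/(r^2 - 16)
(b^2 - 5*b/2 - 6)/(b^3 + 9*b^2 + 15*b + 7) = (b^2 - 5*b/2 - 6)/(b^3 + 9*b^2 + 15*b + 7)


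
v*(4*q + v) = 4*q*v + v^2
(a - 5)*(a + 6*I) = a^2 - 5*a + 6*I*a - 30*I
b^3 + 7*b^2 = b^2*(b + 7)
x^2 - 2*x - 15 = (x - 5)*(x + 3)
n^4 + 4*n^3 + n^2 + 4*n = n*(n + 4)*(n - I)*(n + I)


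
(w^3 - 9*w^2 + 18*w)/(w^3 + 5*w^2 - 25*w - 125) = w*(w^2 - 9*w + 18)/(w^3 + 5*w^2 - 25*w - 125)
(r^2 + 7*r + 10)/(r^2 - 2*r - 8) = (r + 5)/(r - 4)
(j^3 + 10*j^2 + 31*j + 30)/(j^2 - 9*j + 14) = (j^3 + 10*j^2 + 31*j + 30)/(j^2 - 9*j + 14)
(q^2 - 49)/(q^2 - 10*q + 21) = (q + 7)/(q - 3)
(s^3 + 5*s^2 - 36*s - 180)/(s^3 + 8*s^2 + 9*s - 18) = (s^2 - s - 30)/(s^2 + 2*s - 3)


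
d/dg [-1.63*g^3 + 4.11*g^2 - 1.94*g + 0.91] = -4.89*g^2 + 8.22*g - 1.94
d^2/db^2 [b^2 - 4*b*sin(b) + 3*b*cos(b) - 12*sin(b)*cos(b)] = 4*b*sin(b) - 3*b*cos(b) - 6*sin(b) + 24*sin(2*b) - 8*cos(b) + 2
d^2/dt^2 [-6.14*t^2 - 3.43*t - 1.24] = -12.2800000000000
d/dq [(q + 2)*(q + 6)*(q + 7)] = 3*q^2 + 30*q + 68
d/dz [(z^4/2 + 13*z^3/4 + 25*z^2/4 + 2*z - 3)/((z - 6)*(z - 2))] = z*(4*z^4 - 35*z^3 - 112*z^2 + 260*z + 624)/(4*(z^4 - 16*z^3 + 88*z^2 - 192*z + 144))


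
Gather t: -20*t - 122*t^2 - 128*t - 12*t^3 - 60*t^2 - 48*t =-12*t^3 - 182*t^2 - 196*t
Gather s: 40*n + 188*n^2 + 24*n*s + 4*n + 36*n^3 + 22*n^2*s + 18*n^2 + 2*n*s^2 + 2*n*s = 36*n^3 + 206*n^2 + 2*n*s^2 + 44*n + s*(22*n^2 + 26*n)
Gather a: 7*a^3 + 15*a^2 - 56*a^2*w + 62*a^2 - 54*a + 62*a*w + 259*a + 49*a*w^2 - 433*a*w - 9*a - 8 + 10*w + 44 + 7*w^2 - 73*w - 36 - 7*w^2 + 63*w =7*a^3 + a^2*(77 - 56*w) + a*(49*w^2 - 371*w + 196)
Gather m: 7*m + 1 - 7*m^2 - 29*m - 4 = -7*m^2 - 22*m - 3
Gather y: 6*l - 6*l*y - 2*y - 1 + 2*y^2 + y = 6*l + 2*y^2 + y*(-6*l - 1) - 1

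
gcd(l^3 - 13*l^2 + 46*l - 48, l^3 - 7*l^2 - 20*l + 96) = l^2 - 11*l + 24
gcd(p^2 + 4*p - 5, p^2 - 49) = 1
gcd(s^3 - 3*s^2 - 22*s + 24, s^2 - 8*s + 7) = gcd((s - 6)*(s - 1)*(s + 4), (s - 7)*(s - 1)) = s - 1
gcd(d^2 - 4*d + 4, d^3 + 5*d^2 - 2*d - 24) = d - 2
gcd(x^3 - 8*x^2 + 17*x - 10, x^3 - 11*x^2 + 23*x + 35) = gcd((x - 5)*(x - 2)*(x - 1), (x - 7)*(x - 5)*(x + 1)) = x - 5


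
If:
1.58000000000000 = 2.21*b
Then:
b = 0.71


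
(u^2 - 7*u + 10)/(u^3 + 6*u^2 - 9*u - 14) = (u - 5)/(u^2 + 8*u + 7)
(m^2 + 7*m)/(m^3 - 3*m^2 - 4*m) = (m + 7)/(m^2 - 3*m - 4)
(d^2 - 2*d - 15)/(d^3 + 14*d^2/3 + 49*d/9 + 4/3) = 9*(d - 5)/(9*d^2 + 15*d + 4)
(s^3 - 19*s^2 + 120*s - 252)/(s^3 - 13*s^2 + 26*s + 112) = (s^2 - 12*s + 36)/(s^2 - 6*s - 16)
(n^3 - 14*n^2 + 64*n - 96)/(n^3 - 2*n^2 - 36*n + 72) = (n^2 - 8*n + 16)/(n^2 + 4*n - 12)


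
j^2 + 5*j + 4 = (j + 1)*(j + 4)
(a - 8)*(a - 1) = a^2 - 9*a + 8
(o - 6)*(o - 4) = o^2 - 10*o + 24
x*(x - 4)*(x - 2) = x^3 - 6*x^2 + 8*x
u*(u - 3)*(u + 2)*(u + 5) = u^4 + 4*u^3 - 11*u^2 - 30*u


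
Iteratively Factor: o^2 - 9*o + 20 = (o - 4)*(o - 5)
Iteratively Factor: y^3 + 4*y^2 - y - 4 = (y + 1)*(y^2 + 3*y - 4) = (y - 1)*(y + 1)*(y + 4)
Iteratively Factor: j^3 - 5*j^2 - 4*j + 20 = (j - 5)*(j^2 - 4) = (j - 5)*(j + 2)*(j - 2)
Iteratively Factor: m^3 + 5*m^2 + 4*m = (m + 4)*(m^2 + m) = (m + 1)*(m + 4)*(m)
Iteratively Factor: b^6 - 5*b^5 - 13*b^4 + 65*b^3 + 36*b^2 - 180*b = (b - 2)*(b^5 - 3*b^4 - 19*b^3 + 27*b^2 + 90*b) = (b - 2)*(b + 3)*(b^4 - 6*b^3 - b^2 + 30*b) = (b - 5)*(b - 2)*(b + 3)*(b^3 - b^2 - 6*b) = (b - 5)*(b - 2)*(b + 2)*(b + 3)*(b^2 - 3*b) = (b - 5)*(b - 3)*(b - 2)*(b + 2)*(b + 3)*(b)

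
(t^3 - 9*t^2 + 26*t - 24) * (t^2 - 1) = t^5 - 9*t^4 + 25*t^3 - 15*t^2 - 26*t + 24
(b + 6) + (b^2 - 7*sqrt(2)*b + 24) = b^2 - 7*sqrt(2)*b + b + 30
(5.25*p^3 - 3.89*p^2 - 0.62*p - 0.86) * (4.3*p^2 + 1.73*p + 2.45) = 22.575*p^5 - 7.6445*p^4 + 3.4668*p^3 - 14.3011*p^2 - 3.0068*p - 2.107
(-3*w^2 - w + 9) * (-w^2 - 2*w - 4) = 3*w^4 + 7*w^3 + 5*w^2 - 14*w - 36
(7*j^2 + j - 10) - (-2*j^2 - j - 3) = 9*j^2 + 2*j - 7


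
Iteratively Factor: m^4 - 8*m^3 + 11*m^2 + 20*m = (m - 4)*(m^3 - 4*m^2 - 5*m) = (m - 5)*(m - 4)*(m^2 + m) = m*(m - 5)*(m - 4)*(m + 1)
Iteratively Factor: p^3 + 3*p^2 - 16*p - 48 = (p + 4)*(p^2 - p - 12) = (p + 3)*(p + 4)*(p - 4)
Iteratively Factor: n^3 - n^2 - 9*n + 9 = (n - 3)*(n^2 + 2*n - 3) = (n - 3)*(n - 1)*(n + 3)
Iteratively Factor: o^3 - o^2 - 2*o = (o - 2)*(o^2 + o) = (o - 2)*(o + 1)*(o)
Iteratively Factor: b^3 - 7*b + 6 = (b + 3)*(b^2 - 3*b + 2) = (b - 2)*(b + 3)*(b - 1)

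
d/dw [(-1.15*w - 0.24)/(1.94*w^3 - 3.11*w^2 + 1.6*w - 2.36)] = (4.462*w^3 - 2.1797*w^2 - 1.4928*w + 3.098)/(3.7636*w^6 - 12.0668*w^5 + 15.8801*w^4 - 19.1088*w^3 + 17.2392*w^2 - 7.552*w + 5.5696)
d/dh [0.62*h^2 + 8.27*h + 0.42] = 1.24*h + 8.27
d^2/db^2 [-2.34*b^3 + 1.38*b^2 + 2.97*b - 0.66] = 2.76 - 14.04*b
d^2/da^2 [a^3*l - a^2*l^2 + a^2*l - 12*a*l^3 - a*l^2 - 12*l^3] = 2*l*(3*a - l + 1)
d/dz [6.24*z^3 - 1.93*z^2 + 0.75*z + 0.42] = 18.72*z^2 - 3.86*z + 0.75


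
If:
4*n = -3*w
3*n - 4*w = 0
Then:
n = 0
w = 0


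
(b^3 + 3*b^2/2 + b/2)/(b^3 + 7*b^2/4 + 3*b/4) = 2*(2*b + 1)/(4*b + 3)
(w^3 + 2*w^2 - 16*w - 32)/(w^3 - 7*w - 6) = (w^2 - 16)/(w^2 - 2*w - 3)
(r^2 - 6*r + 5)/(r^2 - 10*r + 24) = (r^2 - 6*r + 5)/(r^2 - 10*r + 24)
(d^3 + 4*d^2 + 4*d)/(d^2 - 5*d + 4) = d*(d^2 + 4*d + 4)/(d^2 - 5*d + 4)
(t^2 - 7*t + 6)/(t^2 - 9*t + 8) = (t - 6)/(t - 8)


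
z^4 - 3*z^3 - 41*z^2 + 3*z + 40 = (z - 8)*(z - 1)*(z + 1)*(z + 5)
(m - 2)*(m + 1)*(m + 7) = m^3 + 6*m^2 - 9*m - 14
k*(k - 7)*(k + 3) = k^3 - 4*k^2 - 21*k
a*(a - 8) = a^2 - 8*a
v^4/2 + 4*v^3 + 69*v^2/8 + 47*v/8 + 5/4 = (v/2 + 1)*(v + 1/2)^2*(v + 5)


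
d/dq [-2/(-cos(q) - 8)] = 2*sin(q)/(cos(q) + 8)^2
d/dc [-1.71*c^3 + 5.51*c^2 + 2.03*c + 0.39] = -5.13*c^2 + 11.02*c + 2.03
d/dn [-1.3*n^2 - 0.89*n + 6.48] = -2.6*n - 0.89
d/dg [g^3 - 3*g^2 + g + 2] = 3*g^2 - 6*g + 1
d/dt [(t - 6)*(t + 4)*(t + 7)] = 3*t^2 + 10*t - 38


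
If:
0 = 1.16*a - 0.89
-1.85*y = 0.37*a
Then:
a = 0.77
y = -0.15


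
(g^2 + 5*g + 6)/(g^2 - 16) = (g^2 + 5*g + 6)/(g^2 - 16)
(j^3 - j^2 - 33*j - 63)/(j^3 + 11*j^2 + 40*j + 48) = (j^2 - 4*j - 21)/(j^2 + 8*j + 16)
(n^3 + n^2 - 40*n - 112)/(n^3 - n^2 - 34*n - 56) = (n + 4)/(n + 2)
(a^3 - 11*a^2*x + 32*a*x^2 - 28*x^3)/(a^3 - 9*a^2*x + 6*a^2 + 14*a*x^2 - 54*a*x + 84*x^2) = (a - 2*x)/(a + 6)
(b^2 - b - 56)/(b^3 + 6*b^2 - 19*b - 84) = (b - 8)/(b^2 - b - 12)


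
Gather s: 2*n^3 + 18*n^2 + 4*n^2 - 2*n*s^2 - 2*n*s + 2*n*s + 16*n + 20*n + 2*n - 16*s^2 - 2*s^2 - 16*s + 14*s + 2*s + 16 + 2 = 2*n^3 + 22*n^2 + 38*n + s^2*(-2*n - 18) + 18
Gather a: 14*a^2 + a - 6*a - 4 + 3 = 14*a^2 - 5*a - 1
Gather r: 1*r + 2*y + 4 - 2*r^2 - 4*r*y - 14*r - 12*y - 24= -2*r^2 + r*(-4*y - 13) - 10*y - 20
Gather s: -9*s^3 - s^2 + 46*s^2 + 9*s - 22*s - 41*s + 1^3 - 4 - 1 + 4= -9*s^3 + 45*s^2 - 54*s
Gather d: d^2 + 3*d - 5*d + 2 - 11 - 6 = d^2 - 2*d - 15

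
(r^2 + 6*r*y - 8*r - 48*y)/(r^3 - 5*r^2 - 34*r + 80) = (r + 6*y)/(r^2 + 3*r - 10)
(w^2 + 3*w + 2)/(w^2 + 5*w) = (w^2 + 3*w + 2)/(w*(w + 5))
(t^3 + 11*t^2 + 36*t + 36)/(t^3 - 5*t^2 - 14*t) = (t^2 + 9*t + 18)/(t*(t - 7))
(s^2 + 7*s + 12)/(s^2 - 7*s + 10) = (s^2 + 7*s + 12)/(s^2 - 7*s + 10)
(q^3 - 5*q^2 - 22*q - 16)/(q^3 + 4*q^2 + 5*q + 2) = (q - 8)/(q + 1)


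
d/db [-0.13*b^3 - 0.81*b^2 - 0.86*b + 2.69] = -0.39*b^2 - 1.62*b - 0.86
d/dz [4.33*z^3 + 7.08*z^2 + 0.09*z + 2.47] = 12.99*z^2 + 14.16*z + 0.09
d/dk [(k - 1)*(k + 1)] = 2*k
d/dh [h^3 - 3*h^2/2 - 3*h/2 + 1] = 3*h^2 - 3*h - 3/2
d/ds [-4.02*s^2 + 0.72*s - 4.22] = 0.72 - 8.04*s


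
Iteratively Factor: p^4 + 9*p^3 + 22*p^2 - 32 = (p + 4)*(p^3 + 5*p^2 + 2*p - 8) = (p + 4)^2*(p^2 + p - 2) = (p + 2)*(p + 4)^2*(p - 1)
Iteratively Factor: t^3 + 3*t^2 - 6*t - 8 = (t + 1)*(t^2 + 2*t - 8) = (t - 2)*(t + 1)*(t + 4)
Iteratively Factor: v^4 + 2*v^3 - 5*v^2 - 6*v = (v + 3)*(v^3 - v^2 - 2*v) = v*(v + 3)*(v^2 - v - 2) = v*(v + 1)*(v + 3)*(v - 2)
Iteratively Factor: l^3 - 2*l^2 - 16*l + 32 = (l - 2)*(l^2 - 16) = (l - 4)*(l - 2)*(l + 4)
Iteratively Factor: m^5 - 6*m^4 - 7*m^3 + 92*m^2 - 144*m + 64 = (m - 4)*(m^4 - 2*m^3 - 15*m^2 + 32*m - 16) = (m - 4)*(m - 1)*(m^3 - m^2 - 16*m + 16) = (m - 4)^2*(m - 1)*(m^2 + 3*m - 4) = (m - 4)^2*(m - 1)^2*(m + 4)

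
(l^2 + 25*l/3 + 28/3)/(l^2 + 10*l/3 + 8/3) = (l + 7)/(l + 2)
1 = 1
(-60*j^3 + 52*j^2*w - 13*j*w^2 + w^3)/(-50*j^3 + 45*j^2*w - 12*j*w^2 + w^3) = (-6*j + w)/(-5*j + w)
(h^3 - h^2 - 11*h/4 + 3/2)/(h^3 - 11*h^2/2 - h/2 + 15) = (h - 1/2)/(h - 5)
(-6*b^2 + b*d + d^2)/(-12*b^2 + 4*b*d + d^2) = (3*b + d)/(6*b + d)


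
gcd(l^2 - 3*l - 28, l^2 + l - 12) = l + 4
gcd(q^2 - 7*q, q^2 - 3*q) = q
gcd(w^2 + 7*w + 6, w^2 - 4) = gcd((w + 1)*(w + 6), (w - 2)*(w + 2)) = 1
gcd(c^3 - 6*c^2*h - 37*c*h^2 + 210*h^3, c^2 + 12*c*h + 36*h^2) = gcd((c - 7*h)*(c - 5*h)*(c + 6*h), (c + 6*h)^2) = c + 6*h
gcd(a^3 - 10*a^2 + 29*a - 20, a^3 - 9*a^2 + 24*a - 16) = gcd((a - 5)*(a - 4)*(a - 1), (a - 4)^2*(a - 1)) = a^2 - 5*a + 4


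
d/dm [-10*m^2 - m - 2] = -20*m - 1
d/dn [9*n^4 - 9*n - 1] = 36*n^3 - 9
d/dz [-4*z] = -4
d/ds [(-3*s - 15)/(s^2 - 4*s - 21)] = 3*(-s^2 + 4*s + 2*(s - 2)*(s + 5) + 21)/(-s^2 + 4*s + 21)^2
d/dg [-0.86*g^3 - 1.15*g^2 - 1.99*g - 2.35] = -2.58*g^2 - 2.3*g - 1.99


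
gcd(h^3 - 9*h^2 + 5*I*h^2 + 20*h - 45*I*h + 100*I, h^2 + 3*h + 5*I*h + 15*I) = h + 5*I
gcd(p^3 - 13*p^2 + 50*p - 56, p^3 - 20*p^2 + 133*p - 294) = p - 7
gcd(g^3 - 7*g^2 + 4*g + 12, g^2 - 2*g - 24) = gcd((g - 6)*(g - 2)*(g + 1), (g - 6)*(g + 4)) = g - 6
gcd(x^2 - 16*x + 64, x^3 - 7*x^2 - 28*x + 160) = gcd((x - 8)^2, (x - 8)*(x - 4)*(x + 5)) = x - 8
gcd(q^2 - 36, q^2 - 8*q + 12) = q - 6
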